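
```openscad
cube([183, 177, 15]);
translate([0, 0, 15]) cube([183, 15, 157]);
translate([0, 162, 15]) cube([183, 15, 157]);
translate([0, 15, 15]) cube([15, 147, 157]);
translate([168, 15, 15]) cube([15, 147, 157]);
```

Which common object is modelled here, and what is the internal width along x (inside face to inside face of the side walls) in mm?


An open box. The internal width is 153 mm.

A 183×177 base slab with four walls standing on it — an open box. The base is 183 mm wide and the walls are 15 mm thick, so the internal width is 183 − 2 × 15 = 153 mm.


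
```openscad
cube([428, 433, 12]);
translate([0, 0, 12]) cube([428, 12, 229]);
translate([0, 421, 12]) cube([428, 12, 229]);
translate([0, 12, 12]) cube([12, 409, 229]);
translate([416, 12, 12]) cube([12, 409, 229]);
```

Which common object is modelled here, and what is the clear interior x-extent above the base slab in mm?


An open box. The internal width is 404 mm.

A 428×433 base slab with four walls standing on it — an open box. The base is 428 mm wide and the walls are 12 mm thick, so the internal width is 428 − 2 × 12 = 404 mm.


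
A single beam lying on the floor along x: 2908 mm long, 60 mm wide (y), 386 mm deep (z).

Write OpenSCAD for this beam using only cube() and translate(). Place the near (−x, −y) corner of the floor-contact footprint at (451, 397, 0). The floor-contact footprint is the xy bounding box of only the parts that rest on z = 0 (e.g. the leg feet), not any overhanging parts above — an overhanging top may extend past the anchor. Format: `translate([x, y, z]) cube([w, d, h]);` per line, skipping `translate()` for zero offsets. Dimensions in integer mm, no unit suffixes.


translate([451, 397, 0]) cube([2908, 60, 386]);


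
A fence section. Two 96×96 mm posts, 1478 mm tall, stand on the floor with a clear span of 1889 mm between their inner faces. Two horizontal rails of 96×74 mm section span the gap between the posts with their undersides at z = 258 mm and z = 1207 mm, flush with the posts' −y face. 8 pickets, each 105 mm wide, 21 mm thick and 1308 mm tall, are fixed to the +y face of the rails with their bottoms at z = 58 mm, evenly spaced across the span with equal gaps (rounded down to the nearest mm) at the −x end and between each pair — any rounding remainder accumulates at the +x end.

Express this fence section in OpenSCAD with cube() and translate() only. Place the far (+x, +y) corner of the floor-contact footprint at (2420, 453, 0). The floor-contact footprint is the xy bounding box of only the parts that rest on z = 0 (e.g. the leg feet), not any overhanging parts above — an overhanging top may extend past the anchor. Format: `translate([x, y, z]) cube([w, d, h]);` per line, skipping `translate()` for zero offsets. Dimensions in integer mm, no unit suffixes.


translate([339, 357, 0]) cube([96, 96, 1478]);
translate([2324, 357, 0]) cube([96, 96, 1478]);
translate([435, 357, 258]) cube([1889, 96, 74]);
translate([435, 357, 1207]) cube([1889, 96, 74]);
translate([551, 453, 58]) cube([105, 21, 1308]);
translate([772, 453, 58]) cube([105, 21, 1308]);
translate([993, 453, 58]) cube([105, 21, 1308]);
translate([1214, 453, 58]) cube([105, 21, 1308]);
translate([1435, 453, 58]) cube([105, 21, 1308]);
translate([1656, 453, 58]) cube([105, 21, 1308]);
translate([1877, 453, 58]) cube([105, 21, 1308]);
translate([2098, 453, 58]) cube([105, 21, 1308]);


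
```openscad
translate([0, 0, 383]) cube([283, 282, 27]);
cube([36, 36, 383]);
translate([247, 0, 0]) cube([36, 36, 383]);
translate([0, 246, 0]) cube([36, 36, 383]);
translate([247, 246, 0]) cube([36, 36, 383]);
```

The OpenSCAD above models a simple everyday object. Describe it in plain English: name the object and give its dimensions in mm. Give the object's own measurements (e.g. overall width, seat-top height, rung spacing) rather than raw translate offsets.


A simple wooden stool: a rectangular seat 283 mm (x) by 282 mm (y), 27 mm thick, top face at z = 410 mm, on four square legs, each 36×36 mm in cross-section. The legs rest on z = 0, each flush with a corner of the seat.


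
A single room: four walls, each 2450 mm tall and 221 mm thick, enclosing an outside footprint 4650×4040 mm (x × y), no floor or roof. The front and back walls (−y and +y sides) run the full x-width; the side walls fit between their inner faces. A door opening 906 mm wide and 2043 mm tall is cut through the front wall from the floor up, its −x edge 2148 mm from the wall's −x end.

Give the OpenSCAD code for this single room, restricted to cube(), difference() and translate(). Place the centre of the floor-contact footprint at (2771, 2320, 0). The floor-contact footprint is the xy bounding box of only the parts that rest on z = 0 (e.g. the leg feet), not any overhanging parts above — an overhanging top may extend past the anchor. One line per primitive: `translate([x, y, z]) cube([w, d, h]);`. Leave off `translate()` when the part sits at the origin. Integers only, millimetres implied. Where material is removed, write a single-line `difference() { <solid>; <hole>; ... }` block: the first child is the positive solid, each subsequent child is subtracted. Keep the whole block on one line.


difference() { translate([446, 300, 0]) cube([4650, 221, 2450]); translate([2594, 300, 0]) cube([906, 221, 2043]); }
translate([446, 4119, 0]) cube([4650, 221, 2450]);
translate([446, 521, 0]) cube([221, 3598, 2450]);
translate([4875, 521, 0]) cube([221, 3598, 2450]);


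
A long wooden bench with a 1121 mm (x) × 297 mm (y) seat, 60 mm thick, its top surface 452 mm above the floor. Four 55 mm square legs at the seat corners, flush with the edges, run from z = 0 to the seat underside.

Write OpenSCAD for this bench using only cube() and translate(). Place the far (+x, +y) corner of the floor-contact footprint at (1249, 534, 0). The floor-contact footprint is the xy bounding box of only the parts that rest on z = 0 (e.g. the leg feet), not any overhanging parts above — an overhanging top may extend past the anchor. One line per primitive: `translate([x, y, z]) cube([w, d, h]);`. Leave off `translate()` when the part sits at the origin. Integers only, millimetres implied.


// leg_h = 452 − 60 = 392
translate([128, 237, 392]) cube([1121, 297, 60]);
translate([128, 237, 0]) cube([55, 55, 392]);
translate([128, 479, 0]) cube([55, 55, 392]);
translate([1194, 237, 0]) cube([55, 55, 392]);
translate([1194, 479, 0]) cube([55, 55, 392]);


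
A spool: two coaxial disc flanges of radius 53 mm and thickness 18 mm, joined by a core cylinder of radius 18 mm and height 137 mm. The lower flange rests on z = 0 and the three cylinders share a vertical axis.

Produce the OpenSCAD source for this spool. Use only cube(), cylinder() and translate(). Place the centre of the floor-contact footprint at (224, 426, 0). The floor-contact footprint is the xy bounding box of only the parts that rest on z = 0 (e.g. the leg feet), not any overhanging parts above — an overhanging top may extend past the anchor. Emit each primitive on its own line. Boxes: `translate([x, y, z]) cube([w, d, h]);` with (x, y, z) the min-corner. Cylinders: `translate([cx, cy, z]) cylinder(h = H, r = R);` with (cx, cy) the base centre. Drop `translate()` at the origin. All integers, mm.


translate([224, 426, 0]) cylinder(h = 18, r = 53);
translate([224, 426, 18]) cylinder(h = 137, r = 18);
translate([224, 426, 155]) cylinder(h = 18, r = 53);


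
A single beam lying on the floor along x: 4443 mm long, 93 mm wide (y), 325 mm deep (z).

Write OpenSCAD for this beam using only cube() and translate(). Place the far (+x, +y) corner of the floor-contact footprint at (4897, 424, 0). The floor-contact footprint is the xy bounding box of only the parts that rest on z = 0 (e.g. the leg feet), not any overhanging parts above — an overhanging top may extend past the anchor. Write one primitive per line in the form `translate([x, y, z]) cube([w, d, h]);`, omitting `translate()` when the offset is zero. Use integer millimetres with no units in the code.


translate([454, 331, 0]) cube([4443, 93, 325]);


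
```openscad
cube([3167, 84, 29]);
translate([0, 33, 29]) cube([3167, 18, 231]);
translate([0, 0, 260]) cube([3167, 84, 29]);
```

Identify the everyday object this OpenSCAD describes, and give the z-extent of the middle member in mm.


An I-beam. The web height is 231 mm.

Two wide flanges with a thin centred web — an I-beam. Overall 289 mm minus two 29 mm flanges gives a web of 289 − 2·29 = 231 mm.


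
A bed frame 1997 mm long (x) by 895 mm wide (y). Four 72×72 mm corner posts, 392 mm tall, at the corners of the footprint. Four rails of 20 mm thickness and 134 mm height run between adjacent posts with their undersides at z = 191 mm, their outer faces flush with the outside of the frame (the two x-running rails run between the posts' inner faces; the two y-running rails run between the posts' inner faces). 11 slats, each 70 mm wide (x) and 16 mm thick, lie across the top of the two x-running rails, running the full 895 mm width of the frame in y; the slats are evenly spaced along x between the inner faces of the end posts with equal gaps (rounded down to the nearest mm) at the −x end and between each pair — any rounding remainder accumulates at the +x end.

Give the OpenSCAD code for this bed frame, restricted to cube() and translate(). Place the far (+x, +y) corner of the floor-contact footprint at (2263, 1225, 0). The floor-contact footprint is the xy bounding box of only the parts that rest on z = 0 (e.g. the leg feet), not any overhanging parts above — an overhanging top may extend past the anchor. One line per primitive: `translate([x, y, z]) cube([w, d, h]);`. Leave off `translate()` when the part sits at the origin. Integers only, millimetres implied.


// slat z = rail_z + rail_h = 191 + 134 = 325
// slat gap = ⌊(1853 − 11·70) / 12⌋ = 90
translate([266, 330, 0]) cube([72, 72, 392]);
translate([266, 1153, 0]) cube([72, 72, 392]);
translate([2191, 330, 0]) cube([72, 72, 392]);
translate([2191, 1153, 0]) cube([72, 72, 392]);
translate([338, 330, 191]) cube([1853, 20, 134]);
translate([338, 1205, 191]) cube([1853, 20, 134]);
translate([266, 402, 191]) cube([20, 751, 134]);
translate([2243, 402, 191]) cube([20, 751, 134]);
translate([428, 330, 325]) cube([70, 895, 16]);
translate([588, 330, 325]) cube([70, 895, 16]);
translate([748, 330, 325]) cube([70, 895, 16]);
translate([908, 330, 325]) cube([70, 895, 16]);
translate([1068, 330, 325]) cube([70, 895, 16]);
translate([1228, 330, 325]) cube([70, 895, 16]);
translate([1388, 330, 325]) cube([70, 895, 16]);
translate([1548, 330, 325]) cube([70, 895, 16]);
translate([1708, 330, 325]) cube([70, 895, 16]);
translate([1868, 330, 325]) cube([70, 895, 16]);
translate([2028, 330, 325]) cube([70, 895, 16]);


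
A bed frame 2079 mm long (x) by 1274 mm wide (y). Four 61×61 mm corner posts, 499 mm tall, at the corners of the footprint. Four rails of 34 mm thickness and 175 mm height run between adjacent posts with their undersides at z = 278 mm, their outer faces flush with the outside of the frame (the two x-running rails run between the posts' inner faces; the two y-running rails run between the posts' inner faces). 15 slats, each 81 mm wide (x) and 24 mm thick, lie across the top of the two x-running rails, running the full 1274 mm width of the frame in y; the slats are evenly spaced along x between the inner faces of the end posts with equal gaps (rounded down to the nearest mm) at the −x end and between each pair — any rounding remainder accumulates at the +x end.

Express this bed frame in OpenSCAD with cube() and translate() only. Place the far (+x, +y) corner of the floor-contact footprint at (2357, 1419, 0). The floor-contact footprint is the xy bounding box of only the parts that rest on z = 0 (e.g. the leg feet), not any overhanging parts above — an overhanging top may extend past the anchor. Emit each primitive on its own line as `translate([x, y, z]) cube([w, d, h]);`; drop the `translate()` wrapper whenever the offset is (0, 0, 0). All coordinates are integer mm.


translate([278, 145, 0]) cube([61, 61, 499]);
translate([278, 1358, 0]) cube([61, 61, 499]);
translate([2296, 145, 0]) cube([61, 61, 499]);
translate([2296, 1358, 0]) cube([61, 61, 499]);
translate([339, 145, 278]) cube([1957, 34, 175]);
translate([339, 1385, 278]) cube([1957, 34, 175]);
translate([278, 206, 278]) cube([34, 1152, 175]);
translate([2323, 206, 278]) cube([34, 1152, 175]);
translate([385, 145, 453]) cube([81, 1274, 24]);
translate([512, 145, 453]) cube([81, 1274, 24]);
translate([639, 145, 453]) cube([81, 1274, 24]);
translate([766, 145, 453]) cube([81, 1274, 24]);
translate([893, 145, 453]) cube([81, 1274, 24]);
translate([1020, 145, 453]) cube([81, 1274, 24]);
translate([1147, 145, 453]) cube([81, 1274, 24]);
translate([1274, 145, 453]) cube([81, 1274, 24]);
translate([1401, 145, 453]) cube([81, 1274, 24]);
translate([1528, 145, 453]) cube([81, 1274, 24]);
translate([1655, 145, 453]) cube([81, 1274, 24]);
translate([1782, 145, 453]) cube([81, 1274, 24]);
translate([1909, 145, 453]) cube([81, 1274, 24]);
translate([2036, 145, 453]) cube([81, 1274, 24]);
translate([2163, 145, 453]) cube([81, 1274, 24]);


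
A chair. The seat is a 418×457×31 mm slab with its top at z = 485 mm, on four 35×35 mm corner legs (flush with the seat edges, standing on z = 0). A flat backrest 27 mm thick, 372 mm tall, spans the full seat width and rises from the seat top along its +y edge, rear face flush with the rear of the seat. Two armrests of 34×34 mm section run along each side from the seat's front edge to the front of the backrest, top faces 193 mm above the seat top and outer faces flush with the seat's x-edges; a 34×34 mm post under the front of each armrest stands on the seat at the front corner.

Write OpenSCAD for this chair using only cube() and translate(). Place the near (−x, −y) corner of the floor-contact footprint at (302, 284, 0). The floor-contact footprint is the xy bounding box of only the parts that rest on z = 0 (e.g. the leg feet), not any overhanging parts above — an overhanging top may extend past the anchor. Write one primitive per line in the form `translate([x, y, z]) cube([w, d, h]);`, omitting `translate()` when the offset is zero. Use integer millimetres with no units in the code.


// leg_h = 485 - 31 = 454
// arm post h = 193 - 34 = 159
translate([302, 284, 454]) cube([418, 457, 31]);
translate([302, 284, 0]) cube([35, 35, 454]);
translate([685, 284, 0]) cube([35, 35, 454]);
translate([302, 706, 0]) cube([35, 35, 454]);
translate([685, 706, 0]) cube([35, 35, 454]);
translate([302, 714, 485]) cube([418, 27, 372]);
translate([302, 284, 644]) cube([34, 430, 34]);
translate([686, 284, 644]) cube([34, 430, 34]);
translate([302, 284, 485]) cube([34, 34, 159]);
translate([686, 284, 485]) cube([34, 34, 159]);


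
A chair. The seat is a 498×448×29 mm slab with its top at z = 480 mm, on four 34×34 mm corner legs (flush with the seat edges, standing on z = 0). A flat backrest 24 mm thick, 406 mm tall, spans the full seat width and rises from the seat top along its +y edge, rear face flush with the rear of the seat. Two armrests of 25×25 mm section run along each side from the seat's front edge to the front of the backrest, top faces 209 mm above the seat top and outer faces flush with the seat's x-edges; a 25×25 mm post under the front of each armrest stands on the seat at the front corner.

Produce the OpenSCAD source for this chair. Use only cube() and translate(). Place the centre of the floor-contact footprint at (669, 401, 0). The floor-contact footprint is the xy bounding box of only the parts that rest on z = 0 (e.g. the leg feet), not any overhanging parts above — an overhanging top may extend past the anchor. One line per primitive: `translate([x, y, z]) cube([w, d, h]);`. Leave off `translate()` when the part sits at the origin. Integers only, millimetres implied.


translate([420, 177, 451]) cube([498, 448, 29]);
translate([420, 177, 0]) cube([34, 34, 451]);
translate([884, 177, 0]) cube([34, 34, 451]);
translate([420, 591, 0]) cube([34, 34, 451]);
translate([884, 591, 0]) cube([34, 34, 451]);
translate([420, 601, 480]) cube([498, 24, 406]);
translate([420, 177, 664]) cube([25, 424, 25]);
translate([893, 177, 664]) cube([25, 424, 25]);
translate([420, 177, 480]) cube([25, 25, 184]);
translate([893, 177, 480]) cube([25, 25, 184]);


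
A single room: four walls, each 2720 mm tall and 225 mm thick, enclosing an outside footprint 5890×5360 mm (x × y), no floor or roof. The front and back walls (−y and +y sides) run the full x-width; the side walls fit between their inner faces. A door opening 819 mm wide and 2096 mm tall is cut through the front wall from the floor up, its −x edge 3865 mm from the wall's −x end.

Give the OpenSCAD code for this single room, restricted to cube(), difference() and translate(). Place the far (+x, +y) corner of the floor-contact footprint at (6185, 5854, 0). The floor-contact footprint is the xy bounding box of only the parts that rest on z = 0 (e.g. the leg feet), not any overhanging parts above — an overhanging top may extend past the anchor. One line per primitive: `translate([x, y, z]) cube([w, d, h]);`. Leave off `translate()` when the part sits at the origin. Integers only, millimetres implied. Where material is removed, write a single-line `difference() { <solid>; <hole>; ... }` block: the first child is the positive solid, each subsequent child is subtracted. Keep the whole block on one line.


difference() { translate([295, 494, 0]) cube([5890, 225, 2720]); translate([4160, 494, 0]) cube([819, 225, 2096]); }
translate([295, 5629, 0]) cube([5890, 225, 2720]);
translate([295, 719, 0]) cube([225, 4910, 2720]);
translate([5960, 719, 0]) cube([225, 4910, 2720]);


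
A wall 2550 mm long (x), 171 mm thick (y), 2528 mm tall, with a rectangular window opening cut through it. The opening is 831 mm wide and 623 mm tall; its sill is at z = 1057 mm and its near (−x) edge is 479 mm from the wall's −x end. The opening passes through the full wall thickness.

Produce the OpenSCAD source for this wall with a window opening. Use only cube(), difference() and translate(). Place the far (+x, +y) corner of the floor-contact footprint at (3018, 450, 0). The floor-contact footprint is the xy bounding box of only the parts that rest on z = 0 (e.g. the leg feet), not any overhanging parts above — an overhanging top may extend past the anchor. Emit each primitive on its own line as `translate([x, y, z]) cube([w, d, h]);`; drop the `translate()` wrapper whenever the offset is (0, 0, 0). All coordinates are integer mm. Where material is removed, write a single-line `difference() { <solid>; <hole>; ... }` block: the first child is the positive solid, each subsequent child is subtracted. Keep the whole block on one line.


difference() { translate([468, 279, 0]) cube([2550, 171, 2528]); translate([947, 279, 1057]) cube([831, 171, 623]); }


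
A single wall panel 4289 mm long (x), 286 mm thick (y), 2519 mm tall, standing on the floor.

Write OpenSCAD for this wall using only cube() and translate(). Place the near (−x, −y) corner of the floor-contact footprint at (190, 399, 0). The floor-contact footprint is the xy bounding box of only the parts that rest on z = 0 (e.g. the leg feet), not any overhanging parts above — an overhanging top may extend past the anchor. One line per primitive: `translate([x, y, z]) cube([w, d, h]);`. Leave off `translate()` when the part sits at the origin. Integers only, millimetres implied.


translate([190, 399, 0]) cube([4289, 286, 2519]);


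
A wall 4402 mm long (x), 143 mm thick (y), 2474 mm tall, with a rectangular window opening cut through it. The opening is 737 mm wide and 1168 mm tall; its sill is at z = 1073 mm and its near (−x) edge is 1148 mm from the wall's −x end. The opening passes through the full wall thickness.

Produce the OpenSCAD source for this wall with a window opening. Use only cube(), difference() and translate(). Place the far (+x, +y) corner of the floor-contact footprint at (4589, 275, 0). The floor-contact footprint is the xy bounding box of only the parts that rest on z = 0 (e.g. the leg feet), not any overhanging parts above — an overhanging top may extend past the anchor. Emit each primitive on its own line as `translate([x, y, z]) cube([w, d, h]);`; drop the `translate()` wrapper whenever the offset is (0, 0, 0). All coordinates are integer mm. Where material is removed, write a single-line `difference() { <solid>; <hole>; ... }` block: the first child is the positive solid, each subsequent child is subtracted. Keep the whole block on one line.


difference() { translate([187, 132, 0]) cube([4402, 143, 2474]); translate([1335, 132, 1073]) cube([737, 143, 1168]); }


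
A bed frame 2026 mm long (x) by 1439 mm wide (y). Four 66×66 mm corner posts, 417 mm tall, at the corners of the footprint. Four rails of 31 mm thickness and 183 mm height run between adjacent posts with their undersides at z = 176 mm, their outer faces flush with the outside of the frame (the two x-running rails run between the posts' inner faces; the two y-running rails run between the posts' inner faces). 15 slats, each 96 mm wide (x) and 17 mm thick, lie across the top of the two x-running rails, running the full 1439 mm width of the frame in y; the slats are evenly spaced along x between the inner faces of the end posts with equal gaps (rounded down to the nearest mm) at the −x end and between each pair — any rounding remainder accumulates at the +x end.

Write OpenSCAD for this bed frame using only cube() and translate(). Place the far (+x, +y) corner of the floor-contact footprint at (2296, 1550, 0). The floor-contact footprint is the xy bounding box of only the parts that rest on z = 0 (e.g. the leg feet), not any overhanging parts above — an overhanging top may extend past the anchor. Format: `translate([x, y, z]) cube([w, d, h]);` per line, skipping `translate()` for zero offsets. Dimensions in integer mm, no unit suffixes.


translate([270, 111, 0]) cube([66, 66, 417]);
translate([270, 1484, 0]) cube([66, 66, 417]);
translate([2230, 111, 0]) cube([66, 66, 417]);
translate([2230, 1484, 0]) cube([66, 66, 417]);
translate([336, 111, 176]) cube([1894, 31, 183]);
translate([336, 1519, 176]) cube([1894, 31, 183]);
translate([270, 177, 176]) cube([31, 1307, 183]);
translate([2265, 177, 176]) cube([31, 1307, 183]);
translate([364, 111, 359]) cube([96, 1439, 17]);
translate([488, 111, 359]) cube([96, 1439, 17]);
translate([612, 111, 359]) cube([96, 1439, 17]);
translate([736, 111, 359]) cube([96, 1439, 17]);
translate([860, 111, 359]) cube([96, 1439, 17]);
translate([984, 111, 359]) cube([96, 1439, 17]);
translate([1108, 111, 359]) cube([96, 1439, 17]);
translate([1232, 111, 359]) cube([96, 1439, 17]);
translate([1356, 111, 359]) cube([96, 1439, 17]);
translate([1480, 111, 359]) cube([96, 1439, 17]);
translate([1604, 111, 359]) cube([96, 1439, 17]);
translate([1728, 111, 359]) cube([96, 1439, 17]);
translate([1852, 111, 359]) cube([96, 1439, 17]);
translate([1976, 111, 359]) cube([96, 1439, 17]);
translate([2100, 111, 359]) cube([96, 1439, 17]);


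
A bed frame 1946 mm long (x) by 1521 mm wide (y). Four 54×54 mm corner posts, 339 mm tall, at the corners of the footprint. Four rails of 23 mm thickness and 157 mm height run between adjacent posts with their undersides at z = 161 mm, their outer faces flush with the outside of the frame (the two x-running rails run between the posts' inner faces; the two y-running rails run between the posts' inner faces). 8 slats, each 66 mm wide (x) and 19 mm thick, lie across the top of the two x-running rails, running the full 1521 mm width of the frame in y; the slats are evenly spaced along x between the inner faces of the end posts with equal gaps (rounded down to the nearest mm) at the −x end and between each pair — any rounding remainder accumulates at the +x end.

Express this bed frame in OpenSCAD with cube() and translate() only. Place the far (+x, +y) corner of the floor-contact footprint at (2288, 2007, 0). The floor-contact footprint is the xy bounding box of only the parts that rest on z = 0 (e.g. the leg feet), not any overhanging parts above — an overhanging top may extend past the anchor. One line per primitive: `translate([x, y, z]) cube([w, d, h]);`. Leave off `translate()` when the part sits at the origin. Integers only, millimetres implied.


translate([342, 486, 0]) cube([54, 54, 339]);
translate([342, 1953, 0]) cube([54, 54, 339]);
translate([2234, 486, 0]) cube([54, 54, 339]);
translate([2234, 1953, 0]) cube([54, 54, 339]);
translate([396, 486, 161]) cube([1838, 23, 157]);
translate([396, 1984, 161]) cube([1838, 23, 157]);
translate([342, 540, 161]) cube([23, 1413, 157]);
translate([2265, 540, 161]) cube([23, 1413, 157]);
translate([541, 486, 318]) cube([66, 1521, 19]);
translate([752, 486, 318]) cube([66, 1521, 19]);
translate([963, 486, 318]) cube([66, 1521, 19]);
translate([1174, 486, 318]) cube([66, 1521, 19]);
translate([1385, 486, 318]) cube([66, 1521, 19]);
translate([1596, 486, 318]) cube([66, 1521, 19]);
translate([1807, 486, 318]) cube([66, 1521, 19]);
translate([2018, 486, 318]) cube([66, 1521, 19]);


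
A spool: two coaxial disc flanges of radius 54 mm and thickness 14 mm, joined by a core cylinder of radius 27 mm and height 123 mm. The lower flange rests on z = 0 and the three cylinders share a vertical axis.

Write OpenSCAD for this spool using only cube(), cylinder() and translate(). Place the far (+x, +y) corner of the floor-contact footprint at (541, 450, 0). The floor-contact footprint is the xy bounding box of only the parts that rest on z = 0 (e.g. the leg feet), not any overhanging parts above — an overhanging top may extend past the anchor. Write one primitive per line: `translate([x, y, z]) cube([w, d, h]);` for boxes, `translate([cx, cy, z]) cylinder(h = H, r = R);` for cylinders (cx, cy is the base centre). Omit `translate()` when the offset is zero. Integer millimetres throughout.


translate([487, 396, 0]) cylinder(h = 14, r = 54);
translate([487, 396, 14]) cylinder(h = 123, r = 27);
translate([487, 396, 137]) cylinder(h = 14, r = 54);


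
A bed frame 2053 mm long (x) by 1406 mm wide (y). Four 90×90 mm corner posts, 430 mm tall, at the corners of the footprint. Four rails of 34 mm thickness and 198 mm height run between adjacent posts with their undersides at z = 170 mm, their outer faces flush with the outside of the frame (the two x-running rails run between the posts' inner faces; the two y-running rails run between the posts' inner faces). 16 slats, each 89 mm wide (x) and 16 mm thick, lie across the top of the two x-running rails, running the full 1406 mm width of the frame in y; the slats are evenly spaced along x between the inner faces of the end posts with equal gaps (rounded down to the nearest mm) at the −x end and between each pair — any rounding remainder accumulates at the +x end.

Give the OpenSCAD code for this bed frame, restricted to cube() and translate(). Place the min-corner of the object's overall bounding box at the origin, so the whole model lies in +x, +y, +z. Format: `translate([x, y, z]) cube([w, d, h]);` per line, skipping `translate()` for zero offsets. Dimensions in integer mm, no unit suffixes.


cube([90, 90, 430]);
translate([0, 1316, 0]) cube([90, 90, 430]);
translate([1963, 0, 0]) cube([90, 90, 430]);
translate([1963, 1316, 0]) cube([90, 90, 430]);
translate([90, 0, 170]) cube([1873, 34, 198]);
translate([90, 1372, 170]) cube([1873, 34, 198]);
translate([0, 90, 170]) cube([34, 1226, 198]);
translate([2019, 90, 170]) cube([34, 1226, 198]);
translate([116, 0, 368]) cube([89, 1406, 16]);
translate([231, 0, 368]) cube([89, 1406, 16]);
translate([346, 0, 368]) cube([89, 1406, 16]);
translate([461, 0, 368]) cube([89, 1406, 16]);
translate([576, 0, 368]) cube([89, 1406, 16]);
translate([691, 0, 368]) cube([89, 1406, 16]);
translate([806, 0, 368]) cube([89, 1406, 16]);
translate([921, 0, 368]) cube([89, 1406, 16]);
translate([1036, 0, 368]) cube([89, 1406, 16]);
translate([1151, 0, 368]) cube([89, 1406, 16]);
translate([1266, 0, 368]) cube([89, 1406, 16]);
translate([1381, 0, 368]) cube([89, 1406, 16]);
translate([1496, 0, 368]) cube([89, 1406, 16]);
translate([1611, 0, 368]) cube([89, 1406, 16]);
translate([1726, 0, 368]) cube([89, 1406, 16]);
translate([1841, 0, 368]) cube([89, 1406, 16]);


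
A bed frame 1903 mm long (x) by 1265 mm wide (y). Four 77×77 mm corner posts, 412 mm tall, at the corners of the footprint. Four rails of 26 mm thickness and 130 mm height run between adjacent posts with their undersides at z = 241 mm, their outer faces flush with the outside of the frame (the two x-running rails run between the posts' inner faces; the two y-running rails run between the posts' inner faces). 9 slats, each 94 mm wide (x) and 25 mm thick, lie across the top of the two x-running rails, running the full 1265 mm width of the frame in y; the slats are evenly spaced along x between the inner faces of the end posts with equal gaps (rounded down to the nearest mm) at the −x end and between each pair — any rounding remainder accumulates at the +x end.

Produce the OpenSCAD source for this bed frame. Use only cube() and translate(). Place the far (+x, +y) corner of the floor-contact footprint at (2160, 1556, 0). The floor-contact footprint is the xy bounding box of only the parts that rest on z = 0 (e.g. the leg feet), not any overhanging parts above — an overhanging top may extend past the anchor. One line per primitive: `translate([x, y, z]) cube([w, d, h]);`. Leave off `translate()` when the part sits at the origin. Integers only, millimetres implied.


translate([257, 291, 0]) cube([77, 77, 412]);
translate([257, 1479, 0]) cube([77, 77, 412]);
translate([2083, 291, 0]) cube([77, 77, 412]);
translate([2083, 1479, 0]) cube([77, 77, 412]);
translate([334, 291, 241]) cube([1749, 26, 130]);
translate([334, 1530, 241]) cube([1749, 26, 130]);
translate([257, 368, 241]) cube([26, 1111, 130]);
translate([2134, 368, 241]) cube([26, 1111, 130]);
translate([424, 291, 371]) cube([94, 1265, 25]);
translate([608, 291, 371]) cube([94, 1265, 25]);
translate([792, 291, 371]) cube([94, 1265, 25]);
translate([976, 291, 371]) cube([94, 1265, 25]);
translate([1160, 291, 371]) cube([94, 1265, 25]);
translate([1344, 291, 371]) cube([94, 1265, 25]);
translate([1528, 291, 371]) cube([94, 1265, 25]);
translate([1712, 291, 371]) cube([94, 1265, 25]);
translate([1896, 291, 371]) cube([94, 1265, 25]);


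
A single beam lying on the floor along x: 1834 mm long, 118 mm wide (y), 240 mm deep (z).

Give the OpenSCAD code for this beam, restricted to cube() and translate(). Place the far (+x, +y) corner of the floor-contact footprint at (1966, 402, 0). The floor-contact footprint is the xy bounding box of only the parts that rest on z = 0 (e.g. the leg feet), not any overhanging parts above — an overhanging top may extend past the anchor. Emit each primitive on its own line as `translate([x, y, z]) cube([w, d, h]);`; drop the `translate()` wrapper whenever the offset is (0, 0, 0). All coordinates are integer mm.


translate([132, 284, 0]) cube([1834, 118, 240]);


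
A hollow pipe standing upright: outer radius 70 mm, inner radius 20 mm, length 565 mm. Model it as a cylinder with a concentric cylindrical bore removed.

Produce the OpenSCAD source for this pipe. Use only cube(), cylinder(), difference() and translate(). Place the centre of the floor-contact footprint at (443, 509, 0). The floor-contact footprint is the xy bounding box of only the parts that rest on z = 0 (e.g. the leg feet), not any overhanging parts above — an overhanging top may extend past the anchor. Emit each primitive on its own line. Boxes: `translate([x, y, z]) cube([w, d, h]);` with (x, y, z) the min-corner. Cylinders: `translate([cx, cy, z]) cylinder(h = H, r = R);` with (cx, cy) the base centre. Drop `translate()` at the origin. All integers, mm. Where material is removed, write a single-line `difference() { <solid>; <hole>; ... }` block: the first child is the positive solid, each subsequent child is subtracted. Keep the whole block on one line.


difference() { translate([443, 509, 0]) cylinder(h = 565, r = 70); translate([443, 509, 0]) cylinder(h = 565, r = 20); }


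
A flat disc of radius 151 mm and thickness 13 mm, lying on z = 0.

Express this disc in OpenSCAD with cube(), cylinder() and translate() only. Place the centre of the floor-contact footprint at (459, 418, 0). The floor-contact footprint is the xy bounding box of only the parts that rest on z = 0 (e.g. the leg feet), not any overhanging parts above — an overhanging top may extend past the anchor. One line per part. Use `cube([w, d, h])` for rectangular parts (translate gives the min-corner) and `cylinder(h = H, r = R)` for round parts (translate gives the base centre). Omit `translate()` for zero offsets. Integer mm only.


translate([459, 418, 0]) cylinder(h = 13, r = 151);


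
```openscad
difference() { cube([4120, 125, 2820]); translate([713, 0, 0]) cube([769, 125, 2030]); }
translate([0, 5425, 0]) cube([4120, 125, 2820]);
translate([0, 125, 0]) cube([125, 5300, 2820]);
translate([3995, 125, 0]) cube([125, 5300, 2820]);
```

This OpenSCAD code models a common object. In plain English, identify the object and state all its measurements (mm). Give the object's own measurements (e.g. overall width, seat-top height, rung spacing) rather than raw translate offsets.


A single room: four walls, each 2820 mm tall and 125 mm thick, enclosing an outside footprint 4120×5550 mm (x × y), no floor or roof. The front and back walls (−y and +y sides) run the full x-width; the side walls fit between their inner faces. A door opening 769 mm wide and 2030 mm tall is cut through the front wall from the floor up, its −x edge 713 mm from the wall's −x end.


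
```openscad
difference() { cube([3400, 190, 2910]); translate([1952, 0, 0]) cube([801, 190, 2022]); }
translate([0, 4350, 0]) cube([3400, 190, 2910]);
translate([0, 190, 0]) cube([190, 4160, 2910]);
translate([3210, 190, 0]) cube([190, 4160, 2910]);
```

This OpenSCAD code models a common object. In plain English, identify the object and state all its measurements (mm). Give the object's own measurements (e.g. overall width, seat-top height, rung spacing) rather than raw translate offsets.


A single room: four walls, each 2910 mm tall and 190 mm thick, enclosing an outside footprint 3400×4540 mm (x × y), no floor or roof. The front and back walls (−y and +y sides) run the full x-width; the side walls fit between their inner faces. A door opening 801 mm wide and 2022 mm tall is cut through the front wall from the floor up, its −x edge 1952 mm from the wall's −x end.


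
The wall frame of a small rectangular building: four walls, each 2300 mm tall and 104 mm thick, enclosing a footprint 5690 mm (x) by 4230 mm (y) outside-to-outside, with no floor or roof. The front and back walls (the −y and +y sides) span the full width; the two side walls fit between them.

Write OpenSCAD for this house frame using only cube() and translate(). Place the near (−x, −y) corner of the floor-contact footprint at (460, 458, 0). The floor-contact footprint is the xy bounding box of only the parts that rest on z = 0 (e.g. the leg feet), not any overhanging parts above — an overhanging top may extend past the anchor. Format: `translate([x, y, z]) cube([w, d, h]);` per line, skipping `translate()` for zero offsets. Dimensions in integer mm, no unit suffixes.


translate([460, 458, 0]) cube([5690, 104, 2300]);
translate([460, 4584, 0]) cube([5690, 104, 2300]);
translate([460, 562, 0]) cube([104, 4022, 2300]);
translate([6046, 562, 0]) cube([104, 4022, 2300]);


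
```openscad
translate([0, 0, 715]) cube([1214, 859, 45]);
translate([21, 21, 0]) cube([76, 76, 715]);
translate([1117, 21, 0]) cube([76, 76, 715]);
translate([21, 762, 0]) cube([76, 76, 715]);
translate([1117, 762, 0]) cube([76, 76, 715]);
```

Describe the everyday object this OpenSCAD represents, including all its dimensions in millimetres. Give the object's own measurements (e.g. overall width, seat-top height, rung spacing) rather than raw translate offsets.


A table: top 1214 mm (x) × 859 mm (y), 45 mm thick, upper face at z = 760 mm, on four 76×76 mm square legs, each inset 21 mm from the nearest pair of top edges from z = 0 to the bottom of the top.


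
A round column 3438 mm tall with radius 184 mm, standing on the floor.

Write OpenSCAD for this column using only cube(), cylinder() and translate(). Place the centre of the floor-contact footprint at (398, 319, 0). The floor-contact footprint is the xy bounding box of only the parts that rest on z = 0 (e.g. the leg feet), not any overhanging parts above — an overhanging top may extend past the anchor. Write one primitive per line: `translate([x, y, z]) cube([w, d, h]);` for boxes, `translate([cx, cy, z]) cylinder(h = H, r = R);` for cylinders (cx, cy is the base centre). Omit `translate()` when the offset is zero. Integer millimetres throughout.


translate([398, 319, 0]) cylinder(h = 3438, r = 184);


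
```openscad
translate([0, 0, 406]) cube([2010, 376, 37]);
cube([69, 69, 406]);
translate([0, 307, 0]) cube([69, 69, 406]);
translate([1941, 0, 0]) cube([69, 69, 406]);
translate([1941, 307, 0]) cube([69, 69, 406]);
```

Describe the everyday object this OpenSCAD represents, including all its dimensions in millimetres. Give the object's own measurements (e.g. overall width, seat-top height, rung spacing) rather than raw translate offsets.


A bench: a 2010×376 mm seat slab, 37 mm thick, top at z = 443 mm, on four 69×69 mm square legs flush with the seat corners and standing on z = 0.


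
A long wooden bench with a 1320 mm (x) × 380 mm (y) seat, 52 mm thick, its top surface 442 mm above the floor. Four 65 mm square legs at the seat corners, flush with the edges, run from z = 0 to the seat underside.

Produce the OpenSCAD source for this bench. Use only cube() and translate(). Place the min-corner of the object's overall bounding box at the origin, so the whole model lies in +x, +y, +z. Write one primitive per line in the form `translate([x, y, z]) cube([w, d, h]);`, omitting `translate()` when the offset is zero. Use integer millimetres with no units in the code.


translate([0, 0, 390]) cube([1320, 380, 52]);
cube([65, 65, 390]);
translate([0, 315, 0]) cube([65, 65, 390]);
translate([1255, 0, 0]) cube([65, 65, 390]);
translate([1255, 315, 0]) cube([65, 65, 390]);


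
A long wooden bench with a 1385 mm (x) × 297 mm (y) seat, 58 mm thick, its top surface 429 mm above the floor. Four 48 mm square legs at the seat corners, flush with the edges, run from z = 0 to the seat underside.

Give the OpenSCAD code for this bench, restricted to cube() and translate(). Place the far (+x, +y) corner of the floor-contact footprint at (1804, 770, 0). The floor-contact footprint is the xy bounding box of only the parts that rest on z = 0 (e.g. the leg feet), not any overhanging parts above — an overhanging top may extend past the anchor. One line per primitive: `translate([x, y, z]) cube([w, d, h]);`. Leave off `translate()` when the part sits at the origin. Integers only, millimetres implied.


// leg_h = 429 − 58 = 371
translate([419, 473, 371]) cube([1385, 297, 58]);
translate([419, 473, 0]) cube([48, 48, 371]);
translate([419, 722, 0]) cube([48, 48, 371]);
translate([1756, 473, 0]) cube([48, 48, 371]);
translate([1756, 722, 0]) cube([48, 48, 371]);


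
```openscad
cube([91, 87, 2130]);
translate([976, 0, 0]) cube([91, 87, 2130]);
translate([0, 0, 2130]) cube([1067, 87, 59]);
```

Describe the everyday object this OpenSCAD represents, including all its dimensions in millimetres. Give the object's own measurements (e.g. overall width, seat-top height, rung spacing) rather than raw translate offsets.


A door frame. The clear opening is 885 mm wide and 2130 mm high. Two 91 mm wide jambs, 87 mm deep, stand either side of the opening from the floor to the top of the opening. A 59 mm thick head sits across the top of both jambs, spanning the full outside width of the frame.


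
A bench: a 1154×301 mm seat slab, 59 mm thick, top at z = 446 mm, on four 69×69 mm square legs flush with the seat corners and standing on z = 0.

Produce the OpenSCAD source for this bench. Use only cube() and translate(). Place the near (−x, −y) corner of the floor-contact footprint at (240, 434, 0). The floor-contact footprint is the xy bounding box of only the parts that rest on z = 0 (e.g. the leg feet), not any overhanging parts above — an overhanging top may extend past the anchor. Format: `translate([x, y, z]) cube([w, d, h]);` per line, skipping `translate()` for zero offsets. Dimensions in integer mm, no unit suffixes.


// leg_h = 446 − 59 = 387
translate([240, 434, 387]) cube([1154, 301, 59]);
translate([240, 434, 0]) cube([69, 69, 387]);
translate([240, 666, 0]) cube([69, 69, 387]);
translate([1325, 434, 0]) cube([69, 69, 387]);
translate([1325, 666, 0]) cube([69, 69, 387]);
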